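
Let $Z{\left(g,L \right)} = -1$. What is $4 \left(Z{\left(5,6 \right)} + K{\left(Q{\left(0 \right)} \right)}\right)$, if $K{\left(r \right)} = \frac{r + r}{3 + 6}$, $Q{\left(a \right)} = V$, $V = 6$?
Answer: $\frac{4}{3} \approx 1.3333$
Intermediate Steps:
$Q{\left(a \right)} = 6$
$K{\left(r \right)} = \frac{2 r}{9}$
$4 \left(Z{\left(5,6 \right)} + K{\left(Q{\left(0 \right)} \right)}\right) = 4 \left(-1 + \frac{2}{9} \cdot 6\right) = 4 \left(-1 + \frac{4}{3}\right) = 4 \cdot \frac{1}{3} = \frac{4}{3}$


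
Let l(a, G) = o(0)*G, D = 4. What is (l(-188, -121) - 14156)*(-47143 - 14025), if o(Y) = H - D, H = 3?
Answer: 858492880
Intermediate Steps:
o(Y) = -1 (o(Y) = 3 - 1*4 = 3 - 4 = -1)
l(a, G) = -G
(l(-188, -121) - 14156)*(-47143 - 14025) = (-1*(-121) - 14156)*(-47143 - 14025) = (121 - 14156)*(-61168) = -14035*(-61168) = 858492880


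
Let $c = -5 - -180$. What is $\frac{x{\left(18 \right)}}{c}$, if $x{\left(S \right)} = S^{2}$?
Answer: $\frac{324}{175} \approx 1.8514$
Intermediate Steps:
$c = 175$ ($c = -5 + 180 = 175$)
$\frac{x{\left(18 \right)}}{c} = \frac{18^{2}}{175} = 324 \cdot \frac{1}{175} = \frac{324}{175}$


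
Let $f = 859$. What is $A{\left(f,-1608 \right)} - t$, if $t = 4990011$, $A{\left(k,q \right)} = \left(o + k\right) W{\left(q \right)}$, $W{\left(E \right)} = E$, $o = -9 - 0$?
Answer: $-6356811$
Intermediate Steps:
$o = -9$ ($o = -9 + 0 = -9$)
$A{\left(k,q \right)} = q \left(-9 + k\right)$ ($A{\left(k,q \right)} = \left(-9 + k\right) q = q \left(-9 + k\right)$)
$A{\left(f,-1608 \right)} - t = - 1608 \left(-9 + 859\right) - 4990011 = \left(-1608\right) 850 - 4990011 = -1366800 - 4990011 = -6356811$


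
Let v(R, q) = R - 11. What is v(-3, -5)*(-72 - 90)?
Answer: 2268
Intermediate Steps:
v(R, q) = -11 + R
v(-3, -5)*(-72 - 90) = (-11 - 3)*(-72 - 90) = -14*(-162) = 2268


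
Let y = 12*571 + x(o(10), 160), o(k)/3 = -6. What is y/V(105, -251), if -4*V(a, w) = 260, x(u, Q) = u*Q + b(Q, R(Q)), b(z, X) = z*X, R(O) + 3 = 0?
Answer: -3492/65 ≈ -53.723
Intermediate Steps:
o(k) = -18 (o(k) = 3*(-6) = -18)
R(O) = -3 (R(O) = -3 + 0 = -3)
b(z, X) = X*z
x(u, Q) = -3*Q + Q*u (x(u, Q) = u*Q - 3*Q = Q*u - 3*Q = -3*Q + Q*u)
y = 3492 (y = 12*571 + 160*(-3 - 18) = 6852 + 160*(-21) = 6852 - 3360 = 3492)
V(a, w) = -65 (V(a, w) = -1/4*260 = -65)
y/V(105, -251) = 3492/(-65) = 3492*(-1/65) = -3492/65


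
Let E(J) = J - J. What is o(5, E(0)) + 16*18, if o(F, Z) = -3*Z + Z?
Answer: 288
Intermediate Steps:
E(J) = 0
o(F, Z) = -2*Z
o(5, E(0)) + 16*18 = -2*0 + 16*18 = 0 + 288 = 288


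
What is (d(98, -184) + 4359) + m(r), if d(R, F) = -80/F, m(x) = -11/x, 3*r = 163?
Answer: 16342762/3749 ≈ 4359.2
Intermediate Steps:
r = 163/3 (r = (⅓)*163 = 163/3 ≈ 54.333)
(d(98, -184) + 4359) + m(r) = (-80/(-184) + 4359) - 11/163/3 = (-80*(-1/184) + 4359) - 11*3/163 = (10/23 + 4359) - 33/163 = 100267/23 - 33/163 = 16342762/3749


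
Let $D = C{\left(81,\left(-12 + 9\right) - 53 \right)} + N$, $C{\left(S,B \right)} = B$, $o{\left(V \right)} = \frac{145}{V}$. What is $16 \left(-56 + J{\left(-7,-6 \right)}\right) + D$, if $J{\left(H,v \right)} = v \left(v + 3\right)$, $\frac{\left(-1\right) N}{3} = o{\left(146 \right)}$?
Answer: $- \frac{97379}{146} \approx -666.98$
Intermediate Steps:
$N = - \frac{435}{146}$ ($N = - 3 \cdot \frac{145}{146} = - 3 \cdot 145 \cdot \frac{1}{146} = \left(-3\right) \frac{145}{146} = - \frac{435}{146} \approx -2.9795$)
$J{\left(H,v \right)} = v \left(3 + v\right)$
$D = - \frac{8611}{146}$ ($D = \left(\left(-12 + 9\right) - 53\right) - \frac{435}{146} = \left(-3 - 53\right) - \frac{435}{146} = -56 - \frac{435}{146} = - \frac{8611}{146} \approx -58.979$)
$16 \left(-56 + J{\left(-7,-6 \right)}\right) + D = 16 \left(-56 - 6 \left(3 - 6\right)\right) - \frac{8611}{146} = 16 \left(-56 - -18\right) - \frac{8611}{146} = 16 \left(-56 + 18\right) - \frac{8611}{146} = 16 \left(-38\right) - \frac{8611}{146} = -608 - \frac{8611}{146} = - \frac{97379}{146}$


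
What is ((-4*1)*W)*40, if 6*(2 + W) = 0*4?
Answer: 320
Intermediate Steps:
W = -2 (W = -2 + (0*4)/6 = -2 + (1/6)*0 = -2 + 0 = -2)
((-4*1)*W)*40 = (-4*1*(-2))*40 = -4*(-2)*40 = 8*40 = 320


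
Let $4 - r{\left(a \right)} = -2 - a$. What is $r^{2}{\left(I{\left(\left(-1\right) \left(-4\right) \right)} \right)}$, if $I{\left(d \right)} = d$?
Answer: $100$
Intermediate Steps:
$r{\left(a \right)} = 6 + a$ ($r{\left(a \right)} = 4 - \left(-2 - a\right) = 4 + \left(2 + a\right) = 6 + a$)
$r^{2}{\left(I{\left(\left(-1\right) \left(-4\right) \right)} \right)} = \left(6 - -4\right)^{2} = \left(6 + 4\right)^{2} = 10^{2} = 100$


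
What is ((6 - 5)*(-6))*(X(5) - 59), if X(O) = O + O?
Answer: 294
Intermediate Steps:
X(O) = 2*O
((6 - 5)*(-6))*(X(5) - 59) = ((6 - 5)*(-6))*(2*5 - 59) = (1*(-6))*(10 - 59) = -6*(-49) = 294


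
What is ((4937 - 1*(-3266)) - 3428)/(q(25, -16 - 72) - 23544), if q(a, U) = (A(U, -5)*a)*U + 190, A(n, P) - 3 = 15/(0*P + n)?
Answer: -4775/29579 ≈ -0.16143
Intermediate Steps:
A(n, P) = 3 + 15/n (A(n, P) = 3 + 15/(0*P + n) = 3 + 15/(0 + n) = 3 + 15/n)
q(a, U) = 190 + U*a*(3 + 15/U) (q(a, U) = ((3 + 15/U)*a)*U + 190 = (a*(3 + 15/U))*U + 190 = U*a*(3 + 15/U) + 190 = 190 + U*a*(3 + 15/U))
((4937 - 1*(-3266)) - 3428)/(q(25, -16 - 72) - 23544) = ((4937 - 1*(-3266)) - 3428)/((190 + 3*25*(5 + (-16 - 72))) - 23544) = ((4937 + 3266) - 3428)/((190 + 3*25*(5 - 88)) - 23544) = (8203 - 3428)/((190 + 3*25*(-83)) - 23544) = 4775/((190 - 6225) - 23544) = 4775/(-6035 - 23544) = 4775/(-29579) = 4775*(-1/29579) = -4775/29579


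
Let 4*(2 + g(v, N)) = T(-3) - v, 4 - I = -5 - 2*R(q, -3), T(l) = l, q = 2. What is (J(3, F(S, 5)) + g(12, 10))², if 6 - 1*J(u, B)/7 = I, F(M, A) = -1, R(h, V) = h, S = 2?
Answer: 47961/16 ≈ 2997.6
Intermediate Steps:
I = 13 (I = 4 - (-5 - 2*2) = 4 - (-5 - 4) = 4 - 1*(-9) = 4 + 9 = 13)
J(u, B) = -49 (J(u, B) = 42 - 7*13 = 42 - 91 = -49)
g(v, N) = -11/4 - v/4 (g(v, N) = -2 + (-3 - v)/4 = -2 + (-¾ - v/4) = -11/4 - v/4)
(J(3, F(S, 5)) + g(12, 10))² = (-49 + (-11/4 - ¼*12))² = (-49 + (-11/4 - 3))² = (-49 - 23/4)² = (-219/4)² = 47961/16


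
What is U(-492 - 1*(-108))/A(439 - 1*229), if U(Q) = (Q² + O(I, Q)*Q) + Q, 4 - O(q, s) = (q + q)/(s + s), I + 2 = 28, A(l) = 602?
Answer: 72755/301 ≈ 241.71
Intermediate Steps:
I = 26 (I = -2 + 28 = 26)
O(q, s) = 4 - q/s (O(q, s) = 4 - (q + q)/(s + s) = 4 - 2*q/(2*s) = 4 - 2*q*1/(2*s) = 4 - q/s)
U(Q) = Q + Q² + Q*(4 - 26/Q) (U(Q) = (Q² + (4 - 1*26/Q)*Q) + Q = (Q² + (4 - 26/Q)*Q) + Q = (Q² + Q*(4 - 26/Q)) + Q = Q + Q² + Q*(4 - 26/Q))
U(-492 - 1*(-108))/A(439 - 1*229) = (-26 + (-492 - 1*(-108))*(5 + (-492 - 1*(-108))))/602 = (-26 + (-492 + 108)*(5 + (-492 + 108)))*(1/602) = (-26 - 384*(5 - 384))*(1/602) = (-26 - 384*(-379))*(1/602) = (-26 + 145536)*(1/602) = 145510*(1/602) = 72755/301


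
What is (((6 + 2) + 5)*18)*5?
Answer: 1170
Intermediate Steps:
(((6 + 2) + 5)*18)*5 = ((8 + 5)*18)*5 = (13*18)*5 = 234*5 = 1170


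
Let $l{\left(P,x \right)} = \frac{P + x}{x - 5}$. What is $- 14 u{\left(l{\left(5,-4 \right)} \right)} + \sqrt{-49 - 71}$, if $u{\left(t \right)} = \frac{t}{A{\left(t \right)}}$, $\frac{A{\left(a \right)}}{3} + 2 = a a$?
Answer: $- \frac{6}{23} + 2 i \sqrt{30} \approx -0.26087 + 10.954 i$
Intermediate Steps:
$A{\left(a \right)} = -6 + 3 a^{2}$ ($A{\left(a \right)} = -6 + 3 a a = -6 + 3 a^{2}$)
$l{\left(P,x \right)} = \frac{P + x}{-5 + x}$
$u{\left(t \right)} = \frac{t}{-6 + 3 t^{2}}$
$- 14 u{\left(l{\left(5,-4 \right)} \right)} + \sqrt{-49 - 71} = - 14 \frac{\frac{1}{-5 - 4} \left(5 - 4\right)}{3 \left(-2 + \left(\frac{5 - 4}{-5 - 4}\right)^{2}\right)} + \sqrt{-49 - 71} = - 14 \frac{\frac{1}{-9} \cdot 1}{3 \left(-2 + \left(\frac{1}{-9} \cdot 1\right)^{2}\right)} + \sqrt{-120} = - 14 \frac{\left(- \frac{1}{9}\right) 1}{3 \left(-2 + \left(\left(- \frac{1}{9}\right) 1\right)^{2}\right)} + 2 i \sqrt{30} = - 14 \cdot \frac{1}{3} \left(- \frac{1}{9}\right) \frac{1}{-2 + \left(- \frac{1}{9}\right)^{2}} + 2 i \sqrt{30} = - 14 \cdot \frac{1}{3} \left(- \frac{1}{9}\right) \frac{1}{-2 + \frac{1}{81}} + 2 i \sqrt{30} = - 14 \cdot \frac{1}{3} \left(- \frac{1}{9}\right) \frac{1}{- \frac{161}{81}} + 2 i \sqrt{30} = - 14 \cdot \frac{1}{3} \left(- \frac{1}{9}\right) \left(- \frac{81}{161}\right) + 2 i \sqrt{30} = \left(-14\right) \frac{3}{161} + 2 i \sqrt{30} = - \frac{6}{23} + 2 i \sqrt{30}$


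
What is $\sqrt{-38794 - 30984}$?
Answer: $i \sqrt{69778} \approx 264.16 i$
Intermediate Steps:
$\sqrt{-38794 - 30984} = \sqrt{-69778} = i \sqrt{69778}$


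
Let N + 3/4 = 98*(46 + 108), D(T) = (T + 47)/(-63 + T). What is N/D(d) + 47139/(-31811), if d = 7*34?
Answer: 67198737833/7252908 ≈ 9265.1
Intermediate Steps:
d = 238
D(T) = (47 + T)/(-63 + T)
N = 60365/4 (N = -¾ + 98*(46 + 108) = -¾ + 98*154 = -¾ + 15092 = 60365/4 ≈ 15091.)
N/D(d) + 47139/(-31811) = 60365/(4*(((47 + 238)/(-63 + 238)))) + 47139/(-31811) = 60365/(4*((285/175))) + 47139*(-1/31811) = 60365/(4*(((1/175)*285))) - 47139/31811 = 60365/(4*(57/35)) - 47139/31811 = (60365/4)*(35/57) - 47139/31811 = 2112775/228 - 47139/31811 = 67198737833/7252908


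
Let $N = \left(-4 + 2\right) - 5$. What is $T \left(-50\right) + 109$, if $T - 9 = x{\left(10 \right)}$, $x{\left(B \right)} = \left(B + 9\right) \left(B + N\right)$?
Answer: $-3191$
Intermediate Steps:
$N = -7$ ($N = -2 - 5 = -7$)
$x{\left(B \right)} = \left(-7 + B\right) \left(9 + B\right)$ ($x{\left(B \right)} = \left(B + 9\right) \left(B - 7\right) = \left(9 + B\right) \left(-7 + B\right) = \left(-7 + B\right) \left(9 + B\right)$)
$T = 66$ ($T = 9 + \left(-63 + 10^{2} + 2 \cdot 10\right) = 9 + \left(-63 + 100 + 20\right) = 9 + 57 = 66$)
$T \left(-50\right) + 109 = 66 \left(-50\right) + 109 = -3300 + 109 = -3191$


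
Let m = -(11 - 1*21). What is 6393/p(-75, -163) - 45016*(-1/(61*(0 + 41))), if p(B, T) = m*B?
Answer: 5924369/625250 ≈ 9.4752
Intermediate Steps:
m = 10 (m = -(11 - 21) = -1*(-10) = 10)
p(B, T) = 10*B
6393/p(-75, -163) - 45016*(-1/(61*(0 + 41))) = 6393/((10*(-75))) - 45016*(-1/(61*(0 + 41))) = 6393/(-750) - 45016/(41*(-61)) = 6393*(-1/750) - 45016/(-2501) = -2131/250 - 45016*(-1/2501) = -2131/250 + 45016/2501 = 5924369/625250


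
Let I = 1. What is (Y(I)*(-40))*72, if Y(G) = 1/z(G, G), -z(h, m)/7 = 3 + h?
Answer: 720/7 ≈ 102.86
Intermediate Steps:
z(h, m) = -21 - 7*h (z(h, m) = -7*(3 + h) = -21 - 7*h)
Y(G) = 1/(-21 - 7*G)
(Y(I)*(-40))*72 = (-1/(21 + 7*1)*(-40))*72 = (-1/(21 + 7)*(-40))*72 = (-1/28*(-40))*72 = (-1*1/28*(-40))*72 = -1/28*(-40)*72 = (10/7)*72 = 720/7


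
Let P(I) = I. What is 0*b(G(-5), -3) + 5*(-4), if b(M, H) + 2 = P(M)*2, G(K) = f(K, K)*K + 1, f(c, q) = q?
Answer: -20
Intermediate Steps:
G(K) = 1 + K**2 (G(K) = K*K + 1 = K**2 + 1 = 1 + K**2)
b(M, H) = -2 + 2*M (b(M, H) = -2 + M*2 = -2 + 2*M)
0*b(G(-5), -3) + 5*(-4) = 0*(-2 + 2*(1 + (-5)**2)) + 5*(-4) = 0*(-2 + 2*(1 + 25)) - 20 = 0*(-2 + 2*26) - 20 = 0*(-2 + 52) - 20 = 0*50 - 20 = 0 - 20 = -20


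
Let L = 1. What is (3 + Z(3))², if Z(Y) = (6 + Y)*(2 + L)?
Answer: 900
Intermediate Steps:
Z(Y) = 18 + 3*Y (Z(Y) = (6 + Y)*(2 + 1) = (6 + Y)*3 = 18 + 3*Y)
(3 + Z(3))² = (3 + (18 + 3*3))² = (3 + (18 + 9))² = (3 + 27)² = 30² = 900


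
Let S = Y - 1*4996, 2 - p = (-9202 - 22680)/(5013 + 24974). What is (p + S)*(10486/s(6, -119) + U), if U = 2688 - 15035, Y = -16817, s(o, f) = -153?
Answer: 1242351044334775/4588011 ≈ 2.7078e+8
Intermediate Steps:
p = 91856/29987 (p = 2 - (-9202 - 22680)/(5013 + 24974) = 2 - (-31882)/29987 = 2 - 1*(-31882/29987) = 2 + 31882/29987 = 91856/29987 ≈ 3.0632)
S = -21813 (S = -16817 - 1*4996 = -16817 - 4996 = -21813)
U = -12347
(p + S)*(10486/s(6, -119) + U) = (91856/29987 - 21813)*(10486/(-153) - 12347) = -654014575*(10486*(-1/153) - 12347)/29987 = -654014575*(-10486/153 - 12347)/29987 = -654014575/29987*(-1899577/153) = 1242351044334775/4588011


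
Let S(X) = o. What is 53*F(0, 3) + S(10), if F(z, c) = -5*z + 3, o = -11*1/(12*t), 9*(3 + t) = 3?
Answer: 5099/32 ≈ 159.34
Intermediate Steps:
t = -8/3 (t = -3 + (1/9)*3 = -3 + 1/3 = -8/3 ≈ -2.6667)
o = 11/32 (o = -11/((6*2)*(-8/3)) = -11/(12*(-8/3)) = -11/(-32) = -11*(-1/32) = 11/32 ≈ 0.34375)
F(z, c) = 3 - 5*z
S(X) = 11/32
53*F(0, 3) + S(10) = 53*(3 - 5*0) + 11/32 = 53*(3 + 0) + 11/32 = 53*3 + 11/32 = 159 + 11/32 = 5099/32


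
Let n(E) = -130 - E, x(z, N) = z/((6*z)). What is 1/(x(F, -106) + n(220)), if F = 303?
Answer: -6/2099 ≈ -0.0028585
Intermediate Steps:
x(z, N) = 1/6 (x(z, N) = z*(1/(6*z)) = 1/6)
1/(x(F, -106) + n(220)) = 1/(1/6 + (-130 - 1*220)) = 1/(1/6 + (-130 - 220)) = 1/(1/6 - 350) = 1/(-2099/6) = -6/2099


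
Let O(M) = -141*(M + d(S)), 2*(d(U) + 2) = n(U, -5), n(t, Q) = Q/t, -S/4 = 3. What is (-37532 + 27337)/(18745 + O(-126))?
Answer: -81560/294109 ≈ -0.27731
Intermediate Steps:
S = -12 (S = -4*3 = -12)
d(U) = -2 - 5/(2*U) (d(U) = -2 + (-5/U)/2 = -2 - 5/(2*U))
O(M) = 2021/8 - 141*M (O(M) = -141*(M + (-2 - 5/2/(-12))) = -141*(M + (-2 - 5/2*(-1/12))) = -141*(M + (-2 + 5/24)) = -141*(M - 43/24) = -141*(-43/24 + M) = 2021/8 - 141*M)
(-37532 + 27337)/(18745 + O(-126)) = (-37532 + 27337)/(18745 + (2021/8 - 141*(-126))) = -10195/(18745 + (2021/8 + 17766)) = -10195/(18745 + 144149/8) = -10195/294109/8 = -10195*8/294109 = -81560/294109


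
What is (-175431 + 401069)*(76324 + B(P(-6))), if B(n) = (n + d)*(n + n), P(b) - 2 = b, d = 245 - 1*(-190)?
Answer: 16443594888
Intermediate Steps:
d = 435 (d = 245 + 190 = 435)
P(b) = 2 + b
B(n) = 2*n*(435 + n) (B(n) = (n + 435)*(n + n) = (435 + n)*(2*n) = 2*n*(435 + n))
(-175431 + 401069)*(76324 + B(P(-6))) = (-175431 + 401069)*(76324 + 2*(2 - 6)*(435 + (2 - 6))) = 225638*(76324 + 2*(-4)*(435 - 4)) = 225638*(76324 + 2*(-4)*431) = 225638*(76324 - 3448) = 225638*72876 = 16443594888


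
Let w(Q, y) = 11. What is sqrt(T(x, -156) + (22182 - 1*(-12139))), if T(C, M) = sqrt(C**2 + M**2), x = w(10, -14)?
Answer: sqrt(34321 + sqrt(24457)) ≈ 185.68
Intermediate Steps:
x = 11
sqrt(T(x, -156) + (22182 - 1*(-12139))) = sqrt(sqrt(11**2 + (-156)**2) + (22182 - 1*(-12139))) = sqrt(sqrt(121 + 24336) + (22182 + 12139)) = sqrt(sqrt(24457) + 34321) = sqrt(34321 + sqrt(24457))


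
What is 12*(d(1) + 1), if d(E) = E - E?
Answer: 12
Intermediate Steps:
d(E) = 0
12*(d(1) + 1) = 12*(0 + 1) = 12*1 = 12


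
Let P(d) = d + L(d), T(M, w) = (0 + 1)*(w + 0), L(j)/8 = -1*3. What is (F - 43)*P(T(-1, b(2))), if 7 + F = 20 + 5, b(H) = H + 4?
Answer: 450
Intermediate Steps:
L(j) = -24 (L(j) = 8*(-1*3) = 8*(-3) = -24)
b(H) = 4 + H
T(M, w) = w (T(M, w) = 1*w = w)
P(d) = -24 + d (P(d) = d - 24 = -24 + d)
F = 18 (F = -7 + (20 + 5) = -7 + 25 = 18)
(F - 43)*P(T(-1, b(2))) = (18 - 43)*(-24 + (4 + 2)) = -25*(-24 + 6) = -25*(-18) = 450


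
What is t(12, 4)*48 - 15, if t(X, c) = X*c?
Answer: 2289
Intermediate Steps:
t(12, 4)*48 - 15 = (12*4)*48 - 15 = 48*48 - 15 = 2304 - 15 = 2289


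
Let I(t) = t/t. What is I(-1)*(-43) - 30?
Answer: -73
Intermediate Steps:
I(t) = 1
I(-1)*(-43) - 30 = 1*(-43) - 30 = -43 - 30 = -73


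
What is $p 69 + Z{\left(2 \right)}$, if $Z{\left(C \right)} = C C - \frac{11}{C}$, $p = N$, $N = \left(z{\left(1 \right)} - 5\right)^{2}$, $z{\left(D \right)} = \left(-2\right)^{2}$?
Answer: $\frac{135}{2} \approx 67.5$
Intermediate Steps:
$z{\left(D \right)} = 4$
$N = 1$ ($N = \left(4 - 5\right)^{2} = \left(-1\right)^{2} = 1$)
$p = 1$
$Z{\left(C \right)} = C^{2} - \frac{11}{C}$
$p 69 + Z{\left(2 \right)} = 1 \cdot 69 + \frac{-11 + 2^{3}}{2} = 69 + \frac{-11 + 8}{2} = 69 + \frac{1}{2} \left(-3\right) = 69 - \frac{3}{2} = \frac{135}{2}$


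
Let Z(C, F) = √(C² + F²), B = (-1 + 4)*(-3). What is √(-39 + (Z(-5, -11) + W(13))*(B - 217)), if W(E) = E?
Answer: √(-2977 - 226*√146) ≈ 75.55*I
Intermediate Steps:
B = -9 (B = 3*(-3) = -9)
√(-39 + (Z(-5, -11) + W(13))*(B - 217)) = √(-39 + (√((-5)² + (-11)²) + 13)*(-9 - 217)) = √(-39 + (√(25 + 121) + 13)*(-226)) = √(-39 + (√146 + 13)*(-226)) = √(-39 + (13 + √146)*(-226)) = √(-39 + (-2938 - 226*√146)) = √(-2977 - 226*√146)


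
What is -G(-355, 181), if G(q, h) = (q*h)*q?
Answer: -22810525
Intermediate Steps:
G(q, h) = h*q² (G(q, h) = (h*q)*q = h*q²)
-G(-355, 181) = -181*(-355)² = -181*126025 = -1*22810525 = -22810525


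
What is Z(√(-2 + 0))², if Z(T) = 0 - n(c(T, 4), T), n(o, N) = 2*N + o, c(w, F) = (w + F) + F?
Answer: 46 + 48*I*√2 ≈ 46.0 + 67.882*I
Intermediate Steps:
c(w, F) = w + 2*F (c(w, F) = (F + w) + F = w + 2*F)
n(o, N) = o + 2*N
Z(T) = -8 - 3*T (Z(T) = 0 - ((T + 2*4) + 2*T) = 0 - ((T + 8) + 2*T) = 0 - ((8 + T) + 2*T) = 0 - (8 + 3*T) = 0 + (-8 - 3*T) = -8 - 3*T)
Z(√(-2 + 0))² = (-8 - 3*√(-2 + 0))² = (-8 - 3*I*√2)²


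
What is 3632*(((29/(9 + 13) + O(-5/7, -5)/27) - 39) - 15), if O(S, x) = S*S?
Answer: -2783577512/14553 ≈ -1.9127e+5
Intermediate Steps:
O(S, x) = S²
3632*(((29/(9 + 13) + O(-5/7, -5)/27) - 39) - 15) = 3632*(((29/(9 + 13) + (-5/7)²/27) - 39) - 15) = 3632*(((29/22 + (-5*⅐)²*(1/27)) - 39) - 15) = 3632*(((29*(1/22) + (-5/7)²*(1/27)) - 39) - 15) = 3632*(((29/22 + (25/49)*(1/27)) - 39) - 15) = 3632*(((29/22 + 25/1323) - 39) - 15) = 3632*((38917/29106 - 39) - 15) = 3632*(-1096217/29106 - 15) = 3632*(-1532807/29106) = -2783577512/14553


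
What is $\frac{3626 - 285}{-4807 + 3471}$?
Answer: $- \frac{3341}{1336} \approx -2.5007$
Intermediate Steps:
$\frac{3626 - 285}{-4807 + 3471} = \frac{3341}{-1336} = 3341 \left(- \frac{1}{1336}\right) = - \frac{3341}{1336}$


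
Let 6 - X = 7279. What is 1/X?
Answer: -1/7273 ≈ -0.00013749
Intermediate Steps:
X = -7273 (X = 6 - 1*7279 = 6 - 7279 = -7273)
1/X = 1/(-7273) = -1/7273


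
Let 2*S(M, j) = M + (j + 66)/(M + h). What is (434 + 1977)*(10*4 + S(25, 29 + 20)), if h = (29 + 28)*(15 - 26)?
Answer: 152122045/1204 ≈ 1.2635e+5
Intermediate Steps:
h = -627 (h = 57*(-11) = -627)
S(M, j) = M/2 + (66 + j)/(2*(-627 + M)) (S(M, j) = (M + (j + 66)/(M - 627))/2 = (M + (66 + j)/(-627 + M))/2 = M/2 + (66 + j)/(2*(-627 + M)))
(434 + 1977)*(10*4 + S(25, 29 + 20)) = (434 + 1977)*(10*4 + (66 + (29 + 20) + 25² - 627*25)/(2*(-627 + 25))) = 2411*(40 + (½)*(66 + 49 + 625 - 15675)/(-602)) = 2411*(40 + (½)*(-1/602)*(-14935)) = 2411*(40 + 14935/1204) = 2411*(63095/1204) = 152122045/1204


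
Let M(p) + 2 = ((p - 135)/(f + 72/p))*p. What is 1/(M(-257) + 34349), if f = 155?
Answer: 39763/1391630969 ≈ 2.8573e-5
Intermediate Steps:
M(p) = -2 + p*(-135 + p)/(155 + 72/p) (M(p) = -2 + ((p - 135)/(155 + 72/p))*p = -2 + ((-135 + p)/(155 + 72/p))*p = -2 + p*(-135 + p)/(155 + 72/p))
1/(M(-257) + 34349) = 1/((-144 + (-257)³ - 310*(-257) - 135*(-257)²)/(72 + 155*(-257)) + 34349) = 1/((-144 - 16974593 + 79670 - 135*66049)/(72 - 39835) + 34349) = 1/((-144 - 16974593 + 79670 - 8916615)/(-39763) + 34349) = 1/(-1/39763*(-25811682) + 34349) = 1/(25811682/39763 + 34349) = 1/(1391630969/39763) = 39763/1391630969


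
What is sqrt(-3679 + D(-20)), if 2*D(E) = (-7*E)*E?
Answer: I*sqrt(5079) ≈ 71.267*I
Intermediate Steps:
D(E) = -7*E**2/2 (D(E) = ((-7*E)*E)/2 = (-7*E**2)/2 = -7*E**2/2)
sqrt(-3679 + D(-20)) = sqrt(-3679 - 7/2*(-20)**2) = sqrt(-3679 - 7/2*400) = sqrt(-3679 - 1400) = sqrt(-5079) = I*sqrt(5079)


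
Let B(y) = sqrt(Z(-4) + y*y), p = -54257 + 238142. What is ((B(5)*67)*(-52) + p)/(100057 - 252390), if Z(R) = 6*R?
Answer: -180401/152333 ≈ -1.1843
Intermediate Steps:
p = 183885
B(y) = sqrt(-24 + y**2) (B(y) = sqrt(6*(-4) + y*y) = sqrt(-24 + y**2))
((B(5)*67)*(-52) + p)/(100057 - 252390) = ((sqrt(-24 + 5**2)*67)*(-52) + 183885)/(100057 - 252390) = ((sqrt(-24 + 25)*67)*(-52) + 183885)/(-152333) = ((sqrt(1)*67)*(-52) + 183885)*(-1/152333) = ((1*67)*(-52) + 183885)*(-1/152333) = (67*(-52) + 183885)*(-1/152333) = (-3484 + 183885)*(-1/152333) = 180401*(-1/152333) = -180401/152333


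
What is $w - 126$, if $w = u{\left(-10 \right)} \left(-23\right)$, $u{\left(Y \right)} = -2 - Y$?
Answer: $-310$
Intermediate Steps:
$w = -184$ ($w = \left(-2 - -10\right) \left(-23\right) = \left(-2 + 10\right) \left(-23\right) = 8 \left(-23\right) = -184$)
$w - 126 = -184 - 126 = -310$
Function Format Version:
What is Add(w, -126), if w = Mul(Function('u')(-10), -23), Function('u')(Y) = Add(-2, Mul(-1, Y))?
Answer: -310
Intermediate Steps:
w = -184 (w = Mul(Add(-2, Mul(-1, -10)), -23) = Mul(Add(-2, 10), -23) = Mul(8, -23) = -184)
Add(w, -126) = Add(-184, -126) = -310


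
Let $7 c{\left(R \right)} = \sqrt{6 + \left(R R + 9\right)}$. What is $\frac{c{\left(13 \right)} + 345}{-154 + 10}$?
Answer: $- \frac{115}{48} - \frac{\sqrt{46}}{504} \approx -2.4093$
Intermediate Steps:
$c{\left(R \right)} = \frac{\sqrt{15 + R^{2}}}{7}$ ($c{\left(R \right)} = \frac{\sqrt{6 + \left(R R + 9\right)}}{7} = \frac{\sqrt{6 + \left(R^{2} + 9\right)}}{7} = \frac{\sqrt{6 + \left(9 + R^{2}\right)}}{7} = \frac{\sqrt{15 + R^{2}}}{7}$)
$\frac{c{\left(13 \right)} + 345}{-154 + 10} = \frac{\frac{\sqrt{15 + 13^{2}}}{7} + 345}{-154 + 10} = \frac{\frac{\sqrt{15 + 169}}{7} + 345}{-144} = \left(\frac{\sqrt{184}}{7} + 345\right) \left(- \frac{1}{144}\right) = \left(\frac{2 \sqrt{46}}{7} + 345\right) \left(- \frac{1}{144}\right) = \left(345 + \frac{2 \sqrt{46}}{7}\right) \left(- \frac{1}{144}\right) = - \frac{115}{48} - \frac{\sqrt{46}}{504}$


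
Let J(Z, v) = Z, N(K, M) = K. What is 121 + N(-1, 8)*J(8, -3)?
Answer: 113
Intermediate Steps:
121 + N(-1, 8)*J(8, -3) = 121 - 1*8 = 121 - 8 = 113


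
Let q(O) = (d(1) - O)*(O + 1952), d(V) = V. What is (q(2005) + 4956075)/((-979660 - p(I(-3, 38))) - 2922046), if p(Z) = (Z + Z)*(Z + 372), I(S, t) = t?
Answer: 2973753/3932866 ≈ 0.75613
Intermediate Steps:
q(O) = (1 - O)*(1952 + O) (q(O) = (1 - O)*(O + 1952) = (1 - O)*(1952 + O))
p(Z) = 2*Z*(372 + Z) (p(Z) = (2*Z)*(372 + Z) = 2*Z*(372 + Z))
(q(2005) + 4956075)/((-979660 - p(I(-3, 38))) - 2922046) = ((1952 - 1*2005² - 1951*2005) + 4956075)/((-979660 - 2*38*(372 + 38)) - 2922046) = ((1952 - 1*4020025 - 3911755) + 4956075)/((-979660 - 2*38*410) - 2922046) = ((1952 - 4020025 - 3911755) + 4956075)/((-979660 - 1*31160) - 2922046) = (-7929828 + 4956075)/((-979660 - 31160) - 2922046) = -2973753/(-1010820 - 2922046) = -2973753/(-3932866) = -2973753*(-1/3932866) = 2973753/3932866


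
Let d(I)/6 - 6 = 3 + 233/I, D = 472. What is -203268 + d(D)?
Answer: -47957805/236 ≈ -2.0321e+5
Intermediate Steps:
d(I) = 54 + 1398/I (d(I) = 36 + 6*(3 + 233/I) = 36 + (18 + 1398/I) = 54 + 1398/I)
-203268 + d(D) = -203268 + (54 + 1398/472) = -203268 + (54 + 1398*(1/472)) = -203268 + (54 + 699/236) = -203268 + 13443/236 = -47957805/236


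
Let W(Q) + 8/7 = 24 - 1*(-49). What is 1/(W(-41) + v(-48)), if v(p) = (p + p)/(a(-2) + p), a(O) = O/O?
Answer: 329/24313 ≈ 0.013532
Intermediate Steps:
a(O) = 1
W(Q) = 503/7 (W(Q) = -8/7 + (24 - 1*(-49)) = -8/7 + (24 + 49) = -8/7 + 73 = 503/7)
v(p) = 2*p/(1 + p) (v(p) = (p + p)/(1 + p) = (2*p)/(1 + p) = 2*p/(1 + p))
1/(W(-41) + v(-48)) = 1/(503/7 + 2*(-48)/(1 - 48)) = 1/(503/7 + 2*(-48)/(-47)) = 1/(503/7 + 2*(-48)*(-1/47)) = 1/(503/7 + 96/47) = 1/(24313/329) = 329/24313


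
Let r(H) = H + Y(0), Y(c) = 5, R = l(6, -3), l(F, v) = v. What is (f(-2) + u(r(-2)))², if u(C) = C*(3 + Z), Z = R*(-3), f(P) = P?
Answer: 1156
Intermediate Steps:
R = -3
Z = 9 (Z = -3*(-3) = 9)
r(H) = 5 + H (r(H) = H + 5 = 5 + H)
u(C) = 12*C (u(C) = C*(3 + 9) = C*12 = 12*C)
(f(-2) + u(r(-2)))² = (-2 + 12*(5 - 2))² = (-2 + 12*3)² = (-2 + 36)² = 34² = 1156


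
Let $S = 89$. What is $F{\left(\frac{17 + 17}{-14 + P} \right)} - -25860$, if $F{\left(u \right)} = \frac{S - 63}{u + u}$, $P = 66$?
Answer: $\frac{439958}{17} \approx 25880.0$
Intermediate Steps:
$F{\left(u \right)} = \frac{13}{u}$ ($F{\left(u \right)} = \frac{89 - 63}{u + u} = \frac{26}{2 u} = 26 \frac{1}{2 u} = \frac{13}{u}$)
$F{\left(\frac{17 + 17}{-14 + P} \right)} - -25860 = \frac{13}{\left(17 + 17\right) \frac{1}{-14 + 66}} - -25860 = \frac{13}{34 \cdot \frac{1}{52}} + 25860 = \frac{13}{\frac{17}{26}} + 25860 = 13 \cdot \frac{26}{17} + 25860 = \frac{338}{17} + 25860 = \frac{439958}{17}$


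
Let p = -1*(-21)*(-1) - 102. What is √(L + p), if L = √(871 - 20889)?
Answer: √(-123 + I*√20018) ≈ 5.6778 + 12.459*I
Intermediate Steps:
p = -123 (p = 21*(-1) - 102 = -21 - 102 = -123)
L = I*√20018 (L = √(-20018) = I*√20018 ≈ 141.48*I)
√(L + p) = √(I*√20018 - 123) = √(-123 + I*√20018)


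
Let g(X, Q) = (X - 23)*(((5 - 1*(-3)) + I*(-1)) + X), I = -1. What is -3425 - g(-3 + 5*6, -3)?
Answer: -3569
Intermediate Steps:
g(X, Q) = (-23 + X)*(9 + X) (g(X, Q) = (X - 23)*(((5 - 1*(-3)) - 1*(-1)) + X) = (-23 + X)*(((5 + 3) + 1) + X) = (-23 + X)*((8 + 1) + X) = (-23 + X)*(9 + X))
-3425 - g(-3 + 5*6, -3) = -3425 - (-207 + (-3 + 5*6)² - 14*(-3 + 5*6)) = -3425 - (-207 + (-3 + 30)² - 14*(-3 + 30)) = -3425 - (-207 + 27² - 14*27) = -3425 - (-207 + 729 - 378) = -3425 - 1*144 = -3425 - 144 = -3569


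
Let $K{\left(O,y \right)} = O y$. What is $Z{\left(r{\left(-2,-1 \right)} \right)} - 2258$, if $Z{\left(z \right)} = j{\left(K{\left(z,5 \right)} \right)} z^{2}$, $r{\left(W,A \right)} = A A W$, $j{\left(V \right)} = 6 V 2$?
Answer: $-2738$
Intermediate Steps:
$j{\left(V \right)} = 12 V$
$r{\left(W,A \right)} = W A^{2}$ ($r{\left(W,A \right)} = A^{2} W = W A^{2}$)
$Z{\left(z \right)} = 60 z^{3}$ ($Z{\left(z \right)} = 12 z 5 z^{2} = 12 \cdot 5 z z^{2} = 60 z z^{2} = 60 z^{3}$)
$Z{\left(r{\left(-2,-1 \right)} \right)} - 2258 = 60 \left(- 2 \left(-1\right)^{2}\right)^{3} - 2258 = 60 \left(\left(-2\right) 1\right)^{3} - 2258 = 60 \left(-2\right)^{3} - 2258 = 60 \left(-8\right) - 2258 = -480 - 2258 = -2738$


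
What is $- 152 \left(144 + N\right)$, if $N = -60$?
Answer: $-12768$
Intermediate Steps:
$- 152 \left(144 + N\right) = - 152 \left(144 - 60\right) = \left(-152\right) 84 = -12768$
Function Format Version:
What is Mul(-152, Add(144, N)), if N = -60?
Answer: -12768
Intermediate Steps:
Mul(-152, Add(144, N)) = Mul(-152, Add(144, -60)) = Mul(-152, 84) = -12768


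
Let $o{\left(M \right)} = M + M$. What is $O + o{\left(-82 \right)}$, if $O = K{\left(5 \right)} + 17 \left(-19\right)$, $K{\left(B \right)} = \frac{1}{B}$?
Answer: $- \frac{2434}{5} \approx -486.8$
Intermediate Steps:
$o{\left(M \right)} = 2 M$
$O = - \frac{1614}{5}$ ($O = \frac{1}{5} + 17 \left(-19\right) = \frac{1}{5} - 323 = - \frac{1614}{5} \approx -322.8$)
$O + o{\left(-82 \right)} = - \frac{1614}{5} + 2 \left(-82\right) = - \frac{1614}{5} - 164 = - \frac{2434}{5}$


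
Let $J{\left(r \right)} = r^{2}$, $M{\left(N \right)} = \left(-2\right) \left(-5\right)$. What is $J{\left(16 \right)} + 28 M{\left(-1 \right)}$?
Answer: $536$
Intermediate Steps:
$M{\left(N \right)} = 10$
$J{\left(16 \right)} + 28 M{\left(-1 \right)} = 16^{2} + 28 \cdot 10 = 256 + 280 = 536$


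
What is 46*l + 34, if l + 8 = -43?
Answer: -2312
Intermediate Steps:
l = -51 (l = -8 - 43 = -51)
46*l + 34 = 46*(-51) + 34 = -2346 + 34 = -2312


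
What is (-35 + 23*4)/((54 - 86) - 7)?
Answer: -19/13 ≈ -1.4615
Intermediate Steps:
(-35 + 23*4)/((54 - 86) - 7) = (-35 + 92)/(-32 - 7) = 57/(-39) = 57*(-1/39) = -19/13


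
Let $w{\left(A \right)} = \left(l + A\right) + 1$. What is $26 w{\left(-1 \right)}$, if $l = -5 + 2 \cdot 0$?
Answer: $-130$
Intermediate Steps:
$l = -5$ ($l = -5 + 0 = -5$)
$w{\left(A \right)} = -4 + A$ ($w{\left(A \right)} = \left(-5 + A\right) + 1 = -4 + A$)
$26 w{\left(-1 \right)} = 26 \left(-4 - 1\right) = 26 \left(-5\right) = -130$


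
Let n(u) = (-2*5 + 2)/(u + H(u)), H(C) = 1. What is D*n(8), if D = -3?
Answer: 8/3 ≈ 2.6667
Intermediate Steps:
n(u) = -8/(1 + u) (n(u) = (-2*5 + 2)/(u + 1) = (-10 + 2)/(1 + u) = -8/(1 + u))
D*n(8) = -(-24)/(1 + 8) = -(-24)/9 = -3*(-8/9) = 8/3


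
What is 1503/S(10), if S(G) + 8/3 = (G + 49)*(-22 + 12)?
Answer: -4509/1778 ≈ -2.5360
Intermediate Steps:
S(G) = -1478/3 - 10*G (S(G) = -8/3 + (G + 49)*(-22 + 12) = -8/3 + (49 + G)*(-10) = -8/3 + (-490 - 10*G) = -1478/3 - 10*G)
1503/S(10) = 1503/(-1478/3 - 10*10) = 1503/(-1478/3 - 100) = 1503/(-1778/3) = 1503*(-3/1778) = -4509/1778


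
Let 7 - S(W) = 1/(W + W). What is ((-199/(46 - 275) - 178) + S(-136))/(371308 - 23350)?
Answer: -3532297/7224535968 ≈ -0.00048893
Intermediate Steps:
S(W) = 7 - 1/(2*W) (S(W) = 7 - 1/(W + W) = 7 - 1/(2*W))
((-199/(46 - 275) - 178) + S(-136))/(371308 - 23350) = ((-199/(46 - 275) - 178) + (7 - 1/2/(-136)))/(371308 - 23350) = ((-199/(-229) - 178) + (7 - 1/2*(-1/136)))/347958 = ((-1/229*(-199) - 178) + (7 + 1/272))*(1/347958) = ((199/229 - 178) + 1905/272)*(1/347958) = (-40563/229 + 1905/272)*(1/347958) = -10596891/62288*1/347958 = -3532297/7224535968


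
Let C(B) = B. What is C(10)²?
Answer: 100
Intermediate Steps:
C(10)² = 10² = 100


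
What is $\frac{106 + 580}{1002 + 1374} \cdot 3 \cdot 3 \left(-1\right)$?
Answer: $- \frac{343}{132} \approx -2.5985$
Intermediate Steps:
$\frac{106 + 580}{1002 + 1374} \cdot 3 \cdot 3 \left(-1\right) = \frac{686}{2376} \cdot 9 \left(-1\right) = 686 \cdot \frac{1}{2376} \left(-9\right) = \frac{343}{1188} \left(-9\right) = - \frac{343}{132}$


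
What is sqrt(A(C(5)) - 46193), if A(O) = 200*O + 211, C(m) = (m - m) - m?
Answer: 13*I*sqrt(278) ≈ 216.75*I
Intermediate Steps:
C(m) = -m (C(m) = 0 - m = -m)
A(O) = 211 + 200*O
sqrt(A(C(5)) - 46193) = sqrt((211 + 200*(-1*5)) - 46193) = sqrt((211 + 200*(-5)) - 46193) = sqrt((211 - 1000) - 46193) = sqrt(-789 - 46193) = sqrt(-46982) = 13*I*sqrt(278)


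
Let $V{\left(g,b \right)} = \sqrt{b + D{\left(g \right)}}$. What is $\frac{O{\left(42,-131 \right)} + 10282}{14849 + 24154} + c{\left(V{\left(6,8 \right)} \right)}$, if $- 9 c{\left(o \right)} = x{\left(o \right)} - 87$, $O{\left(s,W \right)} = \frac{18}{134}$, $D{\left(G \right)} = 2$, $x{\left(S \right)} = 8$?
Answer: $\frac{70881002}{7839603} \approx 9.0414$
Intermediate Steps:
$O{\left(s,W \right)} = \frac{9}{67}$ ($O{\left(s,W \right)} = 18 \cdot \frac{1}{134} = \frac{9}{67}$)
$V{\left(g,b \right)} = \sqrt{2 + b}$ ($V{\left(g,b \right)} = \sqrt{b + 2} = \sqrt{2 + b}$)
$c{\left(o \right)} = \frac{79}{9}$ ($c{\left(o \right)} = - \frac{8 - 87}{9} = \left(- \frac{1}{9}\right) \left(-79\right) = \frac{79}{9}$)
$\frac{O{\left(42,-131 \right)} + 10282}{14849 + 24154} + c{\left(V{\left(6,8 \right)} \right)} = \frac{\frac{9}{67} + 10282}{14849 + 24154} + \frac{79}{9} = \frac{688903}{67 \cdot 39003} + \frac{79}{9} = \frac{688903}{67} \cdot \frac{1}{39003} + \frac{79}{9} = \frac{688903}{2613201} + \frac{79}{9} = \frac{70881002}{7839603}$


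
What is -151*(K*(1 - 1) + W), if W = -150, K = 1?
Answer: 22650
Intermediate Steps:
-151*(K*(1 - 1) + W) = -151*(1*(1 - 1) - 150) = -151*(1*0 - 150) = -151*(0 - 150) = -151*(-150) = 22650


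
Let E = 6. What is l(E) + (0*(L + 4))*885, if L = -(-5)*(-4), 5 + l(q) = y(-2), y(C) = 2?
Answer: -3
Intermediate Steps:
l(q) = -3 (l(q) = -5 + 2 = -3)
L = -20 (L = -1*20 = -20)
l(E) + (0*(L + 4))*885 = -3 + (0*(-20 + 4))*885 = -3 + (0*(-16))*885 = -3 + 0*885 = -3 + 0 = -3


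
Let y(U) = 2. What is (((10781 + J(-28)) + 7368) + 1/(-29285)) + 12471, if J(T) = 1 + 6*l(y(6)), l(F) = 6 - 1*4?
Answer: 897087404/29285 ≈ 30633.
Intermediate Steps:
l(F) = 2 (l(F) = 6 - 4 = 2)
J(T) = 13 (J(T) = 1 + 6*2 = 1 + 12 = 13)
(((10781 + J(-28)) + 7368) + 1/(-29285)) + 12471 = (((10781 + 13) + 7368) + 1/(-29285)) + 12471 = ((10794 + 7368) - 1/29285) + 12471 = (18162 - 1/29285) + 12471 = 531874169/29285 + 12471 = 897087404/29285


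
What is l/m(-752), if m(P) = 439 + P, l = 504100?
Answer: -504100/313 ≈ -1610.5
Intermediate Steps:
l/m(-752) = 504100/(439 - 752) = 504100/(-313) = 504100*(-1/313) = -504100/313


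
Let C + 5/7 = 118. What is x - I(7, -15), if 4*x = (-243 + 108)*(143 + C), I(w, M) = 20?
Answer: -123265/14 ≈ -8804.6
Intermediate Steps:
C = 821/7 (C = -5/7 + 118 = 821/7 ≈ 117.29)
x = -122985/14 (x = ((-243 + 108)*(143 + 821/7))/4 = (-135*1822/7)/4 = (1/4)*(-245970/7) = -122985/14 ≈ -8784.6)
x - I(7, -15) = -122985/14 - 1*20 = -122985/14 - 20 = -123265/14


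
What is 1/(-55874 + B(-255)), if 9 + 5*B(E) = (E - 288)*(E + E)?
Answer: -5/2449 ≈ -0.0020416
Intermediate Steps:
B(E) = -9/5 + 2*E*(-288 + E)/5 (B(E) = -9/5 + ((E - 288)*(E + E))/5 = -9/5 + ((-288 + E)*(2*E))/5 = -9/5 + (2*E*(-288 + E))/5 = -9/5 + 2*E*(-288 + E)/5)
1/(-55874 + B(-255)) = 1/(-55874 + (-9/5 - 576/5*(-255) + (⅖)*(-255)²)) = 1/(-55874 + (-9/5 + 29376 + (⅖)*65025)) = 1/(-55874 + (-9/5 + 29376 + 26010)) = 1/(-55874 + 276921/5) = 1/(-2449/5) = -5/2449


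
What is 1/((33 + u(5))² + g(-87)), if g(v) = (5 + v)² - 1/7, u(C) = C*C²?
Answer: 7/221815 ≈ 3.1558e-5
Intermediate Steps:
u(C) = C³
g(v) = -⅐ + (5 + v)² (g(v) = (5 + v)² - 1*⅐ = (5 + v)² - ⅐ = -⅐ + (5 + v)²)
1/((33 + u(5))² + g(-87)) = 1/((33 + 5³)² + (-⅐ + (5 - 87)²)) = 1/((33 + 125)² + (-⅐ + (-82)²)) = 1/(158² + (-⅐ + 6724)) = 1/(24964 + 47067/7) = 1/(221815/7) = 7/221815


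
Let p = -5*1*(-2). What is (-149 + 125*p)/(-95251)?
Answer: -1101/95251 ≈ -0.011559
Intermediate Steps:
p = 10 (p = -5*(-2) = 10)
(-149 + 125*p)/(-95251) = (-149 + 125*10)/(-95251) = (-149 + 1250)*(-1/95251) = 1101*(-1/95251) = -1101/95251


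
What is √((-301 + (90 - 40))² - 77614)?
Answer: I*√14613 ≈ 120.88*I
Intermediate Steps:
√((-301 + (90 - 40))² - 77614) = √((-301 + 50)² - 77614) = √((-251)² - 77614) = √(63001 - 77614) = √(-14613) = I*√14613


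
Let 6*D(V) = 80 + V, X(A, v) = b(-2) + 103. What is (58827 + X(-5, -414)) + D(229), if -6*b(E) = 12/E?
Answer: 117965/2 ≈ 58983.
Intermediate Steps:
b(E) = -2/E
X(A, v) = 104 (X(A, v) = -2/(-2) + 103 = -2*(-1/2) + 103 = 1 + 103 = 104)
D(V) = 40/3 + V/6 (D(V) = (80 + V)/6 = 40/3 + V/6)
(58827 + X(-5, -414)) + D(229) = (58827 + 104) + (40/3 + (1/6)*229) = 58931 + (40/3 + 229/6) = 58931 + 103/2 = 117965/2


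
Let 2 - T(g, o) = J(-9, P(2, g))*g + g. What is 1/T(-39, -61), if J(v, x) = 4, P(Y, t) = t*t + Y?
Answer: 1/197 ≈ 0.0050761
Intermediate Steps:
P(Y, t) = Y + t² (P(Y, t) = t² + Y = Y + t²)
T(g, o) = 2 - 5*g (T(g, o) = 2 - (4*g + g) = 2 - 5*g)
1/T(-39, -61) = 1/(2 - 5*(-39)) = 1/(2 + 195) = 1/197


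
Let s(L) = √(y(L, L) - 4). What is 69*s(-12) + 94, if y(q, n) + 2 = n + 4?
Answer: 94 + 69*I*√14 ≈ 94.0 + 258.17*I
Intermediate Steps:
y(q, n) = 2 + n (y(q, n) = -2 + (n + 4) = -2 + (4 + n) = 2 + n)
s(L) = √(-2 + L) (s(L) = √((2 + L) - 4) = √(-2 + L))
69*s(-12) + 94 = 69*√(-2 - 12) + 94 = 69*√(-14) + 94 = 69*(I*√14) + 94 = 69*I*√14 + 94 = 94 + 69*I*√14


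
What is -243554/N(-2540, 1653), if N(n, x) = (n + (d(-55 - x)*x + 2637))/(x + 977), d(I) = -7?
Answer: 320273510/5737 ≈ 55826.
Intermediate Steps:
N(n, x) = (2637 + n - 7*x)/(977 + x) (N(n, x) = (n + (-7*x + 2637))/(x + 977) = (n + (2637 - 7*x))/(977 + x) = (2637 + n - 7*x)/(977 + x))
-243554/N(-2540, 1653) = -243554*(977 + 1653)/(2637 - 2540 - 7*1653) = -243554*2630/(2637 - 2540 - 11571) = -243554/((1/2630)*(-11474)) = -243554/(-5737/1315) = -243554*(-1315/5737) = 320273510/5737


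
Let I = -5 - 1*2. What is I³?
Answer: -343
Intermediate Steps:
I = -7 (I = -5 - 2 = -7)
I³ = (-7)³ = -343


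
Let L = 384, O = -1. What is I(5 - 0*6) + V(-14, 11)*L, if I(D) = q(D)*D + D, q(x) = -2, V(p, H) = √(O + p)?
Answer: -5 + 384*I*√15 ≈ -5.0 + 1487.2*I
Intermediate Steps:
V(p, H) = √(-1 + p)
I(D) = -D (I(D) = -2*D + D = -D)
I(5 - 0*6) + V(-14, 11)*L = -(5 - 0*6) + √(-1 - 14)*384 = -(5 - 1*0) + √(-15)*384 = -(5 + 0) + (I*√15)*384 = -1*5 + 384*I*√15 = -5 + 384*I*√15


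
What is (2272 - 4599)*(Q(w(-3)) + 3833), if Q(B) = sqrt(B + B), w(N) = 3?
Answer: -8919391 - 2327*sqrt(6) ≈ -8.9251e+6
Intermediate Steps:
Q(B) = sqrt(2)*sqrt(B) (Q(B) = sqrt(2*B) = sqrt(2)*sqrt(B))
(2272 - 4599)*(Q(w(-3)) + 3833) = (2272 - 4599)*(sqrt(2)*sqrt(3) + 3833) = -2327*(sqrt(6) + 3833) = -2327*(3833 + sqrt(6)) = -8919391 - 2327*sqrt(6)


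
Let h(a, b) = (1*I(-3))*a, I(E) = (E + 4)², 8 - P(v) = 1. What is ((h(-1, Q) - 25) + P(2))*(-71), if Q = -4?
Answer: 1349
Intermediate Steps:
P(v) = 7 (P(v) = 8 - 1*1 = 8 - 1 = 7)
I(E) = (4 + E)²
h(a, b) = a (h(a, b) = (1*(4 - 3)²)*a = (1*1²)*a = (1*1)*a = 1*a = a)
((h(-1, Q) - 25) + P(2))*(-71) = ((-1 - 25) + 7)*(-71) = (-26 + 7)*(-71) = -19*(-71) = 1349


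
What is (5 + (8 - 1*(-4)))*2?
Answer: 34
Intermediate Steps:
(5 + (8 - 1*(-4)))*2 = (5 + (8 + 4))*2 = (5 + 12)*2 = 17*2 = 34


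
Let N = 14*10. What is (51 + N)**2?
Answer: 36481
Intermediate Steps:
N = 140
(51 + N)**2 = (51 + 140)**2 = 191**2 = 36481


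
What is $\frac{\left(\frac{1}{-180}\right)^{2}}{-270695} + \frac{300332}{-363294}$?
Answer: $- \frac{146337067352183}{177015364794000} \approx -0.82669$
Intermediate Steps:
$\frac{\left(\frac{1}{-180}\right)^{2}}{-270695} + \frac{300332}{-363294} = \left(- \frac{1}{180}\right)^{2} \left(- \frac{1}{270695}\right) + 300332 \left(- \frac{1}{363294}\right) = \frac{1}{32400} \left(- \frac{1}{270695}\right) - \frac{150166}{181647} = - \frac{1}{8770518000} - \frac{150166}{181647} = - \frac{146337067352183}{177015364794000}$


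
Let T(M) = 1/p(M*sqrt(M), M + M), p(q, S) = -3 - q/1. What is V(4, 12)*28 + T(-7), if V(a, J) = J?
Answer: 118269/352 - 7*I*sqrt(7)/352 ≈ 335.99 - 0.052614*I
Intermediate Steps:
p(q, S) = -3 - q
T(M) = 1/(-3 - M**(3/2)) (T(M) = 1/(-3 - M*sqrt(M)) = 1/(-3 - M**(3/2)))
V(4, 12)*28 + T(-7) = 12*28 - 1/(3 + (-7)**(3/2)) = 336 - 1/(3 - 7*I*sqrt(7))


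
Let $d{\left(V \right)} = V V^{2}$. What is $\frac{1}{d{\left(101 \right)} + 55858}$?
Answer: $\frac{1}{1086159} \approx 9.2068 \cdot 10^{-7}$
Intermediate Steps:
$d{\left(V \right)} = V^{3}$
$\frac{1}{d{\left(101 \right)} + 55858} = \frac{1}{101^{3} + 55858} = \frac{1}{1030301 + 55858} = \frac{1}{1086159}$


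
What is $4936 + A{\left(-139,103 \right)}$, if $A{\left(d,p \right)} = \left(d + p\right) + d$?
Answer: $4761$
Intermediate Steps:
$A{\left(d,p \right)} = p + 2 d$
$4936 + A{\left(-139,103 \right)} = 4936 + \left(103 + 2 \left(-139\right)\right) = 4936 + \left(103 - 278\right) = 4936 - 175 = 4761$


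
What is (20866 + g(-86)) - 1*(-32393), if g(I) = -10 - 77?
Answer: 53172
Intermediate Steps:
g(I) = -87
(20866 + g(-86)) - 1*(-32393) = (20866 - 87) - 1*(-32393) = 20779 + 32393 = 53172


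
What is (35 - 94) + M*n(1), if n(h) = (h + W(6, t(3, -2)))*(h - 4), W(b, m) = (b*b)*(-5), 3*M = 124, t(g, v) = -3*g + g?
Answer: 22137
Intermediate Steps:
t(g, v) = -2*g
M = 124/3 (M = (1/3)*124 = 124/3 ≈ 41.333)
W(b, m) = -5*b**2 (W(b, m) = b**2*(-5) = -5*b**2)
n(h) = (-180 + h)*(-4 + h) (n(h) = (h - 5*6**2)*(h - 4) = (h - 5*36)*(-4 + h) = (h - 180)*(-4 + h) = (-180 + h)*(-4 + h))
(35 - 94) + M*n(1) = (35 - 94) + 124*(720 + 1**2 - 184*1)/3 = -59 + 124*(720 + 1 - 184)/3 = -59 + (124/3)*537 = -59 + 22196 = 22137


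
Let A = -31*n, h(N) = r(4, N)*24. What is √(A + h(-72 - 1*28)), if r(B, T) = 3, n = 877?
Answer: I*√27115 ≈ 164.67*I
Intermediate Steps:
h(N) = 72 (h(N) = 3*24 = 72)
A = -27187 (A = -31*877 = -27187)
√(A + h(-72 - 1*28)) = √(-27187 + 72) = √(-27115) = I*√27115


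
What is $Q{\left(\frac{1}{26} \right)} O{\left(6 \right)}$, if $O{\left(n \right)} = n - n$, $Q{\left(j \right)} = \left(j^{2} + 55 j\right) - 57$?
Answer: $0$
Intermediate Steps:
$Q{\left(j \right)} = -57 + j^{2} + 55 j$
$O{\left(n \right)} = 0$
$Q{\left(\frac{1}{26} \right)} O{\left(6 \right)} = \left(-57 + \left(\frac{1}{26}\right)^{2} + \frac{55}{26}\right) 0 = \left(-57 + \left(\frac{1}{26}\right)^{2} + 55 \cdot \frac{1}{26}\right) 0 = \left(-57 + \frac{1}{676} + \frac{55}{26}\right) 0 = \left(- \frac{37101}{676}\right) 0 = 0$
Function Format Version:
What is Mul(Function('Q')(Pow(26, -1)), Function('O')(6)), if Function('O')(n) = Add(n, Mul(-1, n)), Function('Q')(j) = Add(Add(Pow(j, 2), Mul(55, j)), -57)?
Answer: 0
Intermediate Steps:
Function('Q')(j) = Add(-57, Pow(j, 2), Mul(55, j))
Function('O')(n) = 0
Mul(Function('Q')(Pow(26, -1)), Function('O')(6)) = Mul(Add(-57, Pow(Pow(26, -1), 2), Mul(55, Pow(26, -1))), 0) = Mul(Add(-57, Pow(Rational(1, 26), 2), Mul(55, Rational(1, 26))), 0) = Mul(Add(-57, Rational(1, 676), Rational(55, 26)), 0) = Mul(Rational(-37101, 676), 0) = 0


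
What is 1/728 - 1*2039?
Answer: -1484391/728 ≈ -2039.0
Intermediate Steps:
1/728 - 1*2039 = 1/728 - 2039 = -1484391/728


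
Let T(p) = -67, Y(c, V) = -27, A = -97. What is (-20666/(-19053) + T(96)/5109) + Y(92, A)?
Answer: -841307312/32447259 ≈ -25.928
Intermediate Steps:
(-20666/(-19053) + T(96)/5109) + Y(92, A) = (-20666/(-19053) - 67/5109) - 27 = (-20666*(-1/19053) - 67*1/5109) - 27 = (20666/19053 - 67/5109) - 27 = 34768681/32447259 - 27 = -841307312/32447259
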